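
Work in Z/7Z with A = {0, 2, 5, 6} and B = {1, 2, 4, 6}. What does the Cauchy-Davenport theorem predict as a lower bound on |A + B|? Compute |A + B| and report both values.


Cauchy-Davenport: |A + B| ≥ min(p, |A| + |B| - 1) for A, B nonempty in Z/pZ.
|A| = 4, |B| = 4, p = 7.
CD lower bound = min(7, 4 + 4 - 1) = min(7, 7) = 7.
Compute A + B mod 7 directly:
a = 0: 0+1=1, 0+2=2, 0+4=4, 0+6=6
a = 2: 2+1=3, 2+2=4, 2+4=6, 2+6=1
a = 5: 5+1=6, 5+2=0, 5+4=2, 5+6=4
a = 6: 6+1=0, 6+2=1, 6+4=3, 6+6=5
A + B = {0, 1, 2, 3, 4, 5, 6}, so |A + B| = 7.
Verify: 7 ≥ 7? Yes ✓.

CD lower bound = 7, actual |A + B| = 7.


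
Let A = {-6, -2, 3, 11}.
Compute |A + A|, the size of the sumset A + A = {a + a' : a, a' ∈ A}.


A + A = {a + a' : a, a' ∈ A}; |A| = 4.
General bounds: 2|A| - 1 ≤ |A + A| ≤ |A|(|A|+1)/2, i.e. 7 ≤ |A + A| ≤ 10.
Lower bound 2|A|-1 is attained iff A is an arithmetic progression.
Enumerate sums a + a' for a ≤ a' (symmetric, so this suffices):
a = -6: -6+-6=-12, -6+-2=-8, -6+3=-3, -6+11=5
a = -2: -2+-2=-4, -2+3=1, -2+11=9
a = 3: 3+3=6, 3+11=14
a = 11: 11+11=22
Distinct sums: {-12, -8, -4, -3, 1, 5, 6, 9, 14, 22}
|A + A| = 10

|A + A| = 10


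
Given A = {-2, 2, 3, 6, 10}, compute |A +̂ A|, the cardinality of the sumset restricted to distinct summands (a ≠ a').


Restricted sumset: A +̂ A = {a + a' : a ∈ A, a' ∈ A, a ≠ a'}.
Equivalently, take A + A and drop any sum 2a that is achievable ONLY as a + a for a ∈ A (i.e. sums representable only with equal summands).
Enumerate pairs (a, a') with a < a' (symmetric, so each unordered pair gives one sum; this covers all a ≠ a'):
  -2 + 2 = 0
  -2 + 3 = 1
  -2 + 6 = 4
  -2 + 10 = 8
  2 + 3 = 5
  2 + 6 = 8
  2 + 10 = 12
  3 + 6 = 9
  3 + 10 = 13
  6 + 10 = 16
Collected distinct sums: {0, 1, 4, 5, 8, 9, 12, 13, 16}
|A +̂ A| = 9
(Reference bound: |A +̂ A| ≥ 2|A| - 3 for |A| ≥ 2, with |A| = 5 giving ≥ 7.)

|A +̂ A| = 9


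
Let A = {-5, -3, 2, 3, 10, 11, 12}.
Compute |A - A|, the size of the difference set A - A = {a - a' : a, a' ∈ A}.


A - A = {a - a' : a, a' ∈ A}; |A| = 7.
Bounds: 2|A|-1 ≤ |A - A| ≤ |A|² - |A| + 1, i.e. 13 ≤ |A - A| ≤ 43.
Note: 0 ∈ A - A always (from a - a). The set is symmetric: if d ∈ A - A then -d ∈ A - A.
Enumerate nonzero differences d = a - a' with a > a' (then include -d):
Positive differences: {1, 2, 5, 6, 7, 8, 9, 10, 13, 14, 15, 16, 17}
Full difference set: {0} ∪ (positive diffs) ∪ (negative diffs).
|A - A| = 1 + 2·13 = 27 (matches direct enumeration: 27).

|A - A| = 27


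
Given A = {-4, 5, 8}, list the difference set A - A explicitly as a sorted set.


A - A = {a - a' : a, a' ∈ A}.
Compute a - a' for each ordered pair (a, a'):
a = -4: -4--4=0, -4-5=-9, -4-8=-12
a = 5: 5--4=9, 5-5=0, 5-8=-3
a = 8: 8--4=12, 8-5=3, 8-8=0
Collecting distinct values (and noting 0 appears from a-a):
A - A = {-12, -9, -3, 0, 3, 9, 12}
|A - A| = 7

A - A = {-12, -9, -3, 0, 3, 9, 12}


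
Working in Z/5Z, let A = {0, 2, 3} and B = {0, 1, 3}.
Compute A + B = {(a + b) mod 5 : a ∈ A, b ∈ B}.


Work in Z/5Z: reduce every sum a + b modulo 5.
Enumerate all 9 pairs:
a = 0: 0+0=0, 0+1=1, 0+3=3
a = 2: 2+0=2, 2+1=3, 2+3=0
a = 3: 3+0=3, 3+1=4, 3+3=1
Distinct residues collected: {0, 1, 2, 3, 4}
|A + B| = 5 (out of 5 total residues).

A + B = {0, 1, 2, 3, 4}


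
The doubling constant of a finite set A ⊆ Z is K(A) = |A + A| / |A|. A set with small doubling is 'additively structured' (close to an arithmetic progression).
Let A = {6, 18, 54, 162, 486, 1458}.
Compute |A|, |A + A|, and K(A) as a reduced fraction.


|A| = 6.
Compute A + A by enumerating all 36 pairs.
A + A = {12, 24, 36, 60, 72, 108, 168, 180, 216, 324, 492, 504, 540, 648, 972, 1464, 1476, 1512, 1620, 1944, 2916}, so |A + A| = 21.
K = |A + A| / |A| = 21/6 = 7/2 ≈ 3.5000.
Reference: AP of size 6 gives K = 11/6 ≈ 1.8333; a fully generic set of size 6 gives K ≈ 3.5000.

|A| = 6, |A + A| = 21, K = 21/6 = 7/2.


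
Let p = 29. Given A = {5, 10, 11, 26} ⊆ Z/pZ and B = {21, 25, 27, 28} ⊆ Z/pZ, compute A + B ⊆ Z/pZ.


Work in Z/29Z: reduce every sum a + b modulo 29.
Enumerate all 16 pairs:
a = 5: 5+21=26, 5+25=1, 5+27=3, 5+28=4
a = 10: 10+21=2, 10+25=6, 10+27=8, 10+28=9
a = 11: 11+21=3, 11+25=7, 11+27=9, 11+28=10
a = 26: 26+21=18, 26+25=22, 26+27=24, 26+28=25
Distinct residues collected: {1, 2, 3, 4, 6, 7, 8, 9, 10, 18, 22, 24, 25, 26}
|A + B| = 14 (out of 29 total residues).

A + B = {1, 2, 3, 4, 6, 7, 8, 9, 10, 18, 22, 24, 25, 26}


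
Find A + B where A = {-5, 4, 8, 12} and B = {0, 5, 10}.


A + B = {a + b : a ∈ A, b ∈ B}.
Enumerate all |A|·|B| = 4·3 = 12 pairs (a, b) and collect distinct sums.
a = -5: -5+0=-5, -5+5=0, -5+10=5
a = 4: 4+0=4, 4+5=9, 4+10=14
a = 8: 8+0=8, 8+5=13, 8+10=18
a = 12: 12+0=12, 12+5=17, 12+10=22
Collecting distinct sums: A + B = {-5, 0, 4, 5, 8, 9, 12, 13, 14, 17, 18, 22}
|A + B| = 12

A + B = {-5, 0, 4, 5, 8, 9, 12, 13, 14, 17, 18, 22}


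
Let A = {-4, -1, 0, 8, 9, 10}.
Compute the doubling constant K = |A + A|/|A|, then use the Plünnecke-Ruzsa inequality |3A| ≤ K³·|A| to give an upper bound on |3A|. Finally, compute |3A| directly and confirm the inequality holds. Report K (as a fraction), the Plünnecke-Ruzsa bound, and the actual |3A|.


|A| = 6.
Step 1: Compute A + A by enumerating all 36 pairs.
A + A = {-8, -5, -4, -2, -1, 0, 4, 5, 6, 7, 8, 9, 10, 16, 17, 18, 19, 20}, so |A + A| = 18.
Step 2: Doubling constant K = |A + A|/|A| = 18/6 = 18/6 ≈ 3.0000.
Step 3: Plünnecke-Ruzsa gives |3A| ≤ K³·|A| = (3.0000)³ · 6 ≈ 162.0000.
Step 4: Compute 3A = A + A + A directly by enumerating all triples (a,b,c) ∈ A³; |3A| = 36.
Step 5: Check 36 ≤ 162.0000? Yes ✓.

K = 18/6, Plünnecke-Ruzsa bound K³|A| ≈ 162.0000, |3A| = 36, inequality holds.


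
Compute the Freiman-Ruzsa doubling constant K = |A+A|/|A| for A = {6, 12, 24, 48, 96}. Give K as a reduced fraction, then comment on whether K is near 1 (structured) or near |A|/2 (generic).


|A| = 5.
Compute A + A by enumerating all 25 pairs.
A + A = {12, 18, 24, 30, 36, 48, 54, 60, 72, 96, 102, 108, 120, 144, 192}, so |A + A| = 15.
K = |A + A| / |A| = 15/5 = 3/1 ≈ 3.0000.
Reference: AP of size 5 gives K = 9/5 ≈ 1.8000; a fully generic set of size 5 gives K ≈ 3.0000.

|A| = 5, |A + A| = 15, K = 15/5 = 3/1.


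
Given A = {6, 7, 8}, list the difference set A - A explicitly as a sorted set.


A - A = {a - a' : a, a' ∈ A}.
Compute a - a' for each ordered pair (a, a'):
a = 6: 6-6=0, 6-7=-1, 6-8=-2
a = 7: 7-6=1, 7-7=0, 7-8=-1
a = 8: 8-6=2, 8-7=1, 8-8=0
Collecting distinct values (and noting 0 appears from a-a):
A - A = {-2, -1, 0, 1, 2}
|A - A| = 5

A - A = {-2, -1, 0, 1, 2}


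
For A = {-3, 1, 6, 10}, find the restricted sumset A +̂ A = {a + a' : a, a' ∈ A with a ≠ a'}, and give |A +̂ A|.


Restricted sumset: A +̂ A = {a + a' : a ∈ A, a' ∈ A, a ≠ a'}.
Equivalently, take A + A and drop any sum 2a that is achievable ONLY as a + a for a ∈ A (i.e. sums representable only with equal summands).
Enumerate pairs (a, a') with a < a' (symmetric, so each unordered pair gives one sum; this covers all a ≠ a'):
  -3 + 1 = -2
  -3 + 6 = 3
  -3 + 10 = 7
  1 + 6 = 7
  1 + 10 = 11
  6 + 10 = 16
Collected distinct sums: {-2, 3, 7, 11, 16}
|A +̂ A| = 5
(Reference bound: |A +̂ A| ≥ 2|A| - 3 for |A| ≥ 2, with |A| = 4 giving ≥ 5.)

|A +̂ A| = 5


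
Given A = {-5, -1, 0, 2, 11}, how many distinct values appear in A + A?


A + A = {a + a' : a, a' ∈ A}; |A| = 5.
General bounds: 2|A| - 1 ≤ |A + A| ≤ |A|(|A|+1)/2, i.e. 9 ≤ |A + A| ≤ 15.
Lower bound 2|A|-1 is attained iff A is an arithmetic progression.
Enumerate sums a + a' for a ≤ a' (symmetric, so this suffices):
a = -5: -5+-5=-10, -5+-1=-6, -5+0=-5, -5+2=-3, -5+11=6
a = -1: -1+-1=-2, -1+0=-1, -1+2=1, -1+11=10
a = 0: 0+0=0, 0+2=2, 0+11=11
a = 2: 2+2=4, 2+11=13
a = 11: 11+11=22
Distinct sums: {-10, -6, -5, -3, -2, -1, 0, 1, 2, 4, 6, 10, 11, 13, 22}
|A + A| = 15

|A + A| = 15


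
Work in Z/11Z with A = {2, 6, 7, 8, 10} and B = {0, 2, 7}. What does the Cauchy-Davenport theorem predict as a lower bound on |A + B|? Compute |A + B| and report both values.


Cauchy-Davenport: |A + B| ≥ min(p, |A| + |B| - 1) for A, B nonempty in Z/pZ.
|A| = 5, |B| = 3, p = 11.
CD lower bound = min(11, 5 + 3 - 1) = min(11, 7) = 7.
Compute A + B mod 11 directly:
a = 2: 2+0=2, 2+2=4, 2+7=9
a = 6: 6+0=6, 6+2=8, 6+7=2
a = 7: 7+0=7, 7+2=9, 7+7=3
a = 8: 8+0=8, 8+2=10, 8+7=4
a = 10: 10+0=10, 10+2=1, 10+7=6
A + B = {1, 2, 3, 4, 6, 7, 8, 9, 10}, so |A + B| = 9.
Verify: 9 ≥ 7? Yes ✓.

CD lower bound = 7, actual |A + B| = 9.


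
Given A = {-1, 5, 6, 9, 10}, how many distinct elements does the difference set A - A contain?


A - A = {a - a' : a, a' ∈ A}; |A| = 5.
Bounds: 2|A|-1 ≤ |A - A| ≤ |A|² - |A| + 1, i.e. 9 ≤ |A - A| ≤ 21.
Note: 0 ∈ A - A always (from a - a). The set is symmetric: if d ∈ A - A then -d ∈ A - A.
Enumerate nonzero differences d = a - a' with a > a' (then include -d):
Positive differences: {1, 3, 4, 5, 6, 7, 10, 11}
Full difference set: {0} ∪ (positive diffs) ∪ (negative diffs).
|A - A| = 1 + 2·8 = 17 (matches direct enumeration: 17).

|A - A| = 17


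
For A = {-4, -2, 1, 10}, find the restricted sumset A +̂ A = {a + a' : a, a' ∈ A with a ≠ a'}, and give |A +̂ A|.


Restricted sumset: A +̂ A = {a + a' : a ∈ A, a' ∈ A, a ≠ a'}.
Equivalently, take A + A and drop any sum 2a that is achievable ONLY as a + a for a ∈ A (i.e. sums representable only with equal summands).
Enumerate pairs (a, a') with a < a' (symmetric, so each unordered pair gives one sum; this covers all a ≠ a'):
  -4 + -2 = -6
  -4 + 1 = -3
  -4 + 10 = 6
  -2 + 1 = -1
  -2 + 10 = 8
  1 + 10 = 11
Collected distinct sums: {-6, -3, -1, 6, 8, 11}
|A +̂ A| = 6
(Reference bound: |A +̂ A| ≥ 2|A| - 3 for |A| ≥ 2, with |A| = 4 giving ≥ 5.)

|A +̂ A| = 6


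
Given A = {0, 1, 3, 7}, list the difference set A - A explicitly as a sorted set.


A - A = {a - a' : a, a' ∈ A}.
Compute a - a' for each ordered pair (a, a'):
a = 0: 0-0=0, 0-1=-1, 0-3=-3, 0-7=-7
a = 1: 1-0=1, 1-1=0, 1-3=-2, 1-7=-6
a = 3: 3-0=3, 3-1=2, 3-3=0, 3-7=-4
a = 7: 7-0=7, 7-1=6, 7-3=4, 7-7=0
Collecting distinct values (and noting 0 appears from a-a):
A - A = {-7, -6, -4, -3, -2, -1, 0, 1, 2, 3, 4, 6, 7}
|A - A| = 13

A - A = {-7, -6, -4, -3, -2, -1, 0, 1, 2, 3, 4, 6, 7}


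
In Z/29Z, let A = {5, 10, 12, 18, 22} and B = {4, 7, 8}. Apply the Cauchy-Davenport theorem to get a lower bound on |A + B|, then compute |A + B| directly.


Cauchy-Davenport: |A + B| ≥ min(p, |A| + |B| - 1) for A, B nonempty in Z/pZ.
|A| = 5, |B| = 3, p = 29.
CD lower bound = min(29, 5 + 3 - 1) = min(29, 7) = 7.
Compute A + B mod 29 directly:
a = 5: 5+4=9, 5+7=12, 5+8=13
a = 10: 10+4=14, 10+7=17, 10+8=18
a = 12: 12+4=16, 12+7=19, 12+8=20
a = 18: 18+4=22, 18+7=25, 18+8=26
a = 22: 22+4=26, 22+7=0, 22+8=1
A + B = {0, 1, 9, 12, 13, 14, 16, 17, 18, 19, 20, 22, 25, 26}, so |A + B| = 14.
Verify: 14 ≥ 7? Yes ✓.

CD lower bound = 7, actual |A + B| = 14.


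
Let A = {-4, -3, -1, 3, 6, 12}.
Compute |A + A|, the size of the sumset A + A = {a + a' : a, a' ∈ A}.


A + A = {a + a' : a, a' ∈ A}; |A| = 6.
General bounds: 2|A| - 1 ≤ |A + A| ≤ |A|(|A|+1)/2, i.e. 11 ≤ |A + A| ≤ 21.
Lower bound 2|A|-1 is attained iff A is an arithmetic progression.
Enumerate sums a + a' for a ≤ a' (symmetric, so this suffices):
a = -4: -4+-4=-8, -4+-3=-7, -4+-1=-5, -4+3=-1, -4+6=2, -4+12=8
a = -3: -3+-3=-6, -3+-1=-4, -3+3=0, -3+6=3, -3+12=9
a = -1: -1+-1=-2, -1+3=2, -1+6=5, -1+12=11
a = 3: 3+3=6, 3+6=9, 3+12=15
a = 6: 6+6=12, 6+12=18
a = 12: 12+12=24
Distinct sums: {-8, -7, -6, -5, -4, -2, -1, 0, 2, 3, 5, 6, 8, 9, 11, 12, 15, 18, 24}
|A + A| = 19

|A + A| = 19


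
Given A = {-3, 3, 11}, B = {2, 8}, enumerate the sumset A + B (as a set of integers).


A + B = {a + b : a ∈ A, b ∈ B}.
Enumerate all |A|·|B| = 3·2 = 6 pairs (a, b) and collect distinct sums.
a = -3: -3+2=-1, -3+8=5
a = 3: 3+2=5, 3+8=11
a = 11: 11+2=13, 11+8=19
Collecting distinct sums: A + B = {-1, 5, 11, 13, 19}
|A + B| = 5

A + B = {-1, 5, 11, 13, 19}


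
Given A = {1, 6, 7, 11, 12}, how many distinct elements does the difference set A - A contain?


A - A = {a - a' : a, a' ∈ A}; |A| = 5.
Bounds: 2|A|-1 ≤ |A - A| ≤ |A|² - |A| + 1, i.e. 9 ≤ |A - A| ≤ 21.
Note: 0 ∈ A - A always (from a - a). The set is symmetric: if d ∈ A - A then -d ∈ A - A.
Enumerate nonzero differences d = a - a' with a > a' (then include -d):
Positive differences: {1, 4, 5, 6, 10, 11}
Full difference set: {0} ∪ (positive diffs) ∪ (negative diffs).
|A - A| = 1 + 2·6 = 13 (matches direct enumeration: 13).

|A - A| = 13


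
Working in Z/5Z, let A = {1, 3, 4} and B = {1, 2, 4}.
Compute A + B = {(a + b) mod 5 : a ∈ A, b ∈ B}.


Work in Z/5Z: reduce every sum a + b modulo 5.
Enumerate all 9 pairs:
a = 1: 1+1=2, 1+2=3, 1+4=0
a = 3: 3+1=4, 3+2=0, 3+4=2
a = 4: 4+1=0, 4+2=1, 4+4=3
Distinct residues collected: {0, 1, 2, 3, 4}
|A + B| = 5 (out of 5 total residues).

A + B = {0, 1, 2, 3, 4}


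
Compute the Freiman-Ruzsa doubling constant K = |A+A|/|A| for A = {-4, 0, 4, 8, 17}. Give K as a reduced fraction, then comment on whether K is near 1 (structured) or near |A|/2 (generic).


|A| = 5.
Compute A + A by enumerating all 25 pairs.
A + A = {-8, -4, 0, 4, 8, 12, 13, 16, 17, 21, 25, 34}, so |A + A| = 12.
K = |A + A| / |A| = 12/5 (already in lowest terms) ≈ 2.4000.
Reference: AP of size 5 gives K = 9/5 ≈ 1.8000; a fully generic set of size 5 gives K ≈ 3.0000.

|A| = 5, |A + A| = 12, K = 12/5.


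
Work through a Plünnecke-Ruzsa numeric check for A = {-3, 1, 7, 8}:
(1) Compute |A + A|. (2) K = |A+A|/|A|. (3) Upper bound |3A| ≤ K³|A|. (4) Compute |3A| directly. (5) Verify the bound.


|A| = 4.
Step 1: Compute A + A by enumerating all 16 pairs.
A + A = {-6, -2, 2, 4, 5, 8, 9, 14, 15, 16}, so |A + A| = 10.
Step 2: Doubling constant K = |A + A|/|A| = 10/4 = 10/4 ≈ 2.5000.
Step 3: Plünnecke-Ruzsa gives |3A| ≤ K³·|A| = (2.5000)³ · 4 ≈ 62.5000.
Step 4: Compute 3A = A + A + A directly by enumerating all triples (a,b,c) ∈ A³; |3A| = 20.
Step 5: Check 20 ≤ 62.5000? Yes ✓.

K = 10/4, Plünnecke-Ruzsa bound K³|A| ≈ 62.5000, |3A| = 20, inequality holds.


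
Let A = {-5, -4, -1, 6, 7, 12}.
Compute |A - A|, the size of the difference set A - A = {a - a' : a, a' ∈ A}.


A - A = {a - a' : a, a' ∈ A}; |A| = 6.
Bounds: 2|A|-1 ≤ |A - A| ≤ |A|² - |A| + 1, i.e. 11 ≤ |A - A| ≤ 31.
Note: 0 ∈ A - A always (from a - a). The set is symmetric: if d ∈ A - A then -d ∈ A - A.
Enumerate nonzero differences d = a - a' with a > a' (then include -d):
Positive differences: {1, 3, 4, 5, 6, 7, 8, 10, 11, 12, 13, 16, 17}
Full difference set: {0} ∪ (positive diffs) ∪ (negative diffs).
|A - A| = 1 + 2·13 = 27 (matches direct enumeration: 27).

|A - A| = 27


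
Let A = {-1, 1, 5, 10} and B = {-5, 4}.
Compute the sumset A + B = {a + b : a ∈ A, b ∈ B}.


A + B = {a + b : a ∈ A, b ∈ B}.
Enumerate all |A|·|B| = 4·2 = 8 pairs (a, b) and collect distinct sums.
a = -1: -1+-5=-6, -1+4=3
a = 1: 1+-5=-4, 1+4=5
a = 5: 5+-5=0, 5+4=9
a = 10: 10+-5=5, 10+4=14
Collecting distinct sums: A + B = {-6, -4, 0, 3, 5, 9, 14}
|A + B| = 7

A + B = {-6, -4, 0, 3, 5, 9, 14}


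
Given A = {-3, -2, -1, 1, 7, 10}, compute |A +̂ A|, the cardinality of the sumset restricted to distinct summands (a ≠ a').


Restricted sumset: A +̂ A = {a + a' : a ∈ A, a' ∈ A, a ≠ a'}.
Equivalently, take A + A and drop any sum 2a that is achievable ONLY as a + a for a ∈ A (i.e. sums representable only with equal summands).
Enumerate pairs (a, a') with a < a' (symmetric, so each unordered pair gives one sum; this covers all a ≠ a'):
  -3 + -2 = -5
  -3 + -1 = -4
  -3 + 1 = -2
  -3 + 7 = 4
  -3 + 10 = 7
  -2 + -1 = -3
  -2 + 1 = -1
  -2 + 7 = 5
  -2 + 10 = 8
  -1 + 1 = 0
  -1 + 7 = 6
  -1 + 10 = 9
  1 + 7 = 8
  1 + 10 = 11
  7 + 10 = 17
Collected distinct sums: {-5, -4, -3, -2, -1, 0, 4, 5, 6, 7, 8, 9, 11, 17}
|A +̂ A| = 14
(Reference bound: |A +̂ A| ≥ 2|A| - 3 for |A| ≥ 2, with |A| = 6 giving ≥ 9.)

|A +̂ A| = 14


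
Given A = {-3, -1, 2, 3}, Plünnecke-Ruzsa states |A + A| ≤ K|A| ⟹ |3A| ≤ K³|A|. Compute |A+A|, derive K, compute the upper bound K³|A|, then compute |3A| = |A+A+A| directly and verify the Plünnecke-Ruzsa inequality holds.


|A| = 4.
Step 1: Compute A + A by enumerating all 16 pairs.
A + A = {-6, -4, -2, -1, 0, 1, 2, 4, 5, 6}, so |A + A| = 10.
Step 2: Doubling constant K = |A + A|/|A| = 10/4 = 10/4 ≈ 2.5000.
Step 3: Plünnecke-Ruzsa gives |3A| ≤ K³·|A| = (2.5000)³ · 4 ≈ 62.5000.
Step 4: Compute 3A = A + A + A directly by enumerating all triples (a,b,c) ∈ A³; |3A| = 17.
Step 5: Check 17 ≤ 62.5000? Yes ✓.

K = 10/4, Plünnecke-Ruzsa bound K³|A| ≈ 62.5000, |3A| = 17, inequality holds.


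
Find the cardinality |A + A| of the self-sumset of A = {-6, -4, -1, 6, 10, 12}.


A + A = {a + a' : a, a' ∈ A}; |A| = 6.
General bounds: 2|A| - 1 ≤ |A + A| ≤ |A|(|A|+1)/2, i.e. 11 ≤ |A + A| ≤ 21.
Lower bound 2|A|-1 is attained iff A is an arithmetic progression.
Enumerate sums a + a' for a ≤ a' (symmetric, so this suffices):
a = -6: -6+-6=-12, -6+-4=-10, -6+-1=-7, -6+6=0, -6+10=4, -6+12=6
a = -4: -4+-4=-8, -4+-1=-5, -4+6=2, -4+10=6, -4+12=8
a = -1: -1+-1=-2, -1+6=5, -1+10=9, -1+12=11
a = 6: 6+6=12, 6+10=16, 6+12=18
a = 10: 10+10=20, 10+12=22
a = 12: 12+12=24
Distinct sums: {-12, -10, -8, -7, -5, -2, 0, 2, 4, 5, 6, 8, 9, 11, 12, 16, 18, 20, 22, 24}
|A + A| = 20

|A + A| = 20


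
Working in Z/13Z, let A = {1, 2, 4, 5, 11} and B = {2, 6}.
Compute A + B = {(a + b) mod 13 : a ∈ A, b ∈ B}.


Work in Z/13Z: reduce every sum a + b modulo 13.
Enumerate all 10 pairs:
a = 1: 1+2=3, 1+6=7
a = 2: 2+2=4, 2+6=8
a = 4: 4+2=6, 4+6=10
a = 5: 5+2=7, 5+6=11
a = 11: 11+2=0, 11+6=4
Distinct residues collected: {0, 3, 4, 6, 7, 8, 10, 11}
|A + B| = 8 (out of 13 total residues).

A + B = {0, 3, 4, 6, 7, 8, 10, 11}


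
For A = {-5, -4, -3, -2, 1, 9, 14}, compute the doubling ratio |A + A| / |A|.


|A| = 7.
Compute A + A by enumerating all 49 pairs.
A + A = {-10, -9, -8, -7, -6, -5, -4, -3, -2, -1, 2, 4, 5, 6, 7, 9, 10, 11, 12, 15, 18, 23, 28}, so |A + A| = 23.
K = |A + A| / |A| = 23/7 (already in lowest terms) ≈ 3.2857.
Reference: AP of size 7 gives K = 13/7 ≈ 1.8571; a fully generic set of size 7 gives K ≈ 4.0000.

|A| = 7, |A + A| = 23, K = 23/7.


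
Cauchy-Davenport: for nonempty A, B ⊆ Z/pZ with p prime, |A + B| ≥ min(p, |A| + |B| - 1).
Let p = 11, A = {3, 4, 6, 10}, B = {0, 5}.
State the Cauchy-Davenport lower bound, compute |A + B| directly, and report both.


Cauchy-Davenport: |A + B| ≥ min(p, |A| + |B| - 1) for A, B nonempty in Z/pZ.
|A| = 4, |B| = 2, p = 11.
CD lower bound = min(11, 4 + 2 - 1) = min(11, 5) = 5.
Compute A + B mod 11 directly:
a = 3: 3+0=3, 3+5=8
a = 4: 4+0=4, 4+5=9
a = 6: 6+0=6, 6+5=0
a = 10: 10+0=10, 10+5=4
A + B = {0, 3, 4, 6, 8, 9, 10}, so |A + B| = 7.
Verify: 7 ≥ 5? Yes ✓.

CD lower bound = 5, actual |A + B| = 7.


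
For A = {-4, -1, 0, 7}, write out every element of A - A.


A - A = {a - a' : a, a' ∈ A}.
Compute a - a' for each ordered pair (a, a'):
a = -4: -4--4=0, -4--1=-3, -4-0=-4, -4-7=-11
a = -1: -1--4=3, -1--1=0, -1-0=-1, -1-7=-8
a = 0: 0--4=4, 0--1=1, 0-0=0, 0-7=-7
a = 7: 7--4=11, 7--1=8, 7-0=7, 7-7=0
Collecting distinct values (and noting 0 appears from a-a):
A - A = {-11, -8, -7, -4, -3, -1, 0, 1, 3, 4, 7, 8, 11}
|A - A| = 13

A - A = {-11, -8, -7, -4, -3, -1, 0, 1, 3, 4, 7, 8, 11}


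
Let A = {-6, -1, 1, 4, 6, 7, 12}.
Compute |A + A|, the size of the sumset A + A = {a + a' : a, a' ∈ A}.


A + A = {a + a' : a, a' ∈ A}; |A| = 7.
General bounds: 2|A| - 1 ≤ |A + A| ≤ |A|(|A|+1)/2, i.e. 13 ≤ |A + A| ≤ 28.
Lower bound 2|A|-1 is attained iff A is an arithmetic progression.
Enumerate sums a + a' for a ≤ a' (symmetric, so this suffices):
a = -6: -6+-6=-12, -6+-1=-7, -6+1=-5, -6+4=-2, -6+6=0, -6+7=1, -6+12=6
a = -1: -1+-1=-2, -1+1=0, -1+4=3, -1+6=5, -1+7=6, -1+12=11
a = 1: 1+1=2, 1+4=5, 1+6=7, 1+7=8, 1+12=13
a = 4: 4+4=8, 4+6=10, 4+7=11, 4+12=16
a = 6: 6+6=12, 6+7=13, 6+12=18
a = 7: 7+7=14, 7+12=19
a = 12: 12+12=24
Distinct sums: {-12, -7, -5, -2, 0, 1, 2, 3, 5, 6, 7, 8, 10, 11, 12, 13, 14, 16, 18, 19, 24}
|A + A| = 21

|A + A| = 21


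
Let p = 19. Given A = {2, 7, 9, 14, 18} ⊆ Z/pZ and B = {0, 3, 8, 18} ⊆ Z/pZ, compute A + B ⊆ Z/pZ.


Work in Z/19Z: reduce every sum a + b modulo 19.
Enumerate all 20 pairs:
a = 2: 2+0=2, 2+3=5, 2+8=10, 2+18=1
a = 7: 7+0=7, 7+3=10, 7+8=15, 7+18=6
a = 9: 9+0=9, 9+3=12, 9+8=17, 9+18=8
a = 14: 14+0=14, 14+3=17, 14+8=3, 14+18=13
a = 18: 18+0=18, 18+3=2, 18+8=7, 18+18=17
Distinct residues collected: {1, 2, 3, 5, 6, 7, 8, 9, 10, 12, 13, 14, 15, 17, 18}
|A + B| = 15 (out of 19 total residues).

A + B = {1, 2, 3, 5, 6, 7, 8, 9, 10, 12, 13, 14, 15, 17, 18}


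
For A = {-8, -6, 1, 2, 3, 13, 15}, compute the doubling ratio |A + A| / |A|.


|A| = 7.
Compute A + A by enumerating all 49 pairs.
A + A = {-16, -14, -12, -7, -6, -5, -4, -3, 2, 3, 4, 5, 6, 7, 9, 14, 15, 16, 17, 18, 26, 28, 30}, so |A + A| = 23.
K = |A + A| / |A| = 23/7 (already in lowest terms) ≈ 3.2857.
Reference: AP of size 7 gives K = 13/7 ≈ 1.8571; a fully generic set of size 7 gives K ≈ 4.0000.

|A| = 7, |A + A| = 23, K = 23/7.


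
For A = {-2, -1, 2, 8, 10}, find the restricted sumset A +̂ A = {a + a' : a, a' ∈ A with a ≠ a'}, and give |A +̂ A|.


Restricted sumset: A +̂ A = {a + a' : a ∈ A, a' ∈ A, a ≠ a'}.
Equivalently, take A + A and drop any sum 2a that is achievable ONLY as a + a for a ∈ A (i.e. sums representable only with equal summands).
Enumerate pairs (a, a') with a < a' (symmetric, so each unordered pair gives one sum; this covers all a ≠ a'):
  -2 + -1 = -3
  -2 + 2 = 0
  -2 + 8 = 6
  -2 + 10 = 8
  -1 + 2 = 1
  -1 + 8 = 7
  -1 + 10 = 9
  2 + 8 = 10
  2 + 10 = 12
  8 + 10 = 18
Collected distinct sums: {-3, 0, 1, 6, 7, 8, 9, 10, 12, 18}
|A +̂ A| = 10
(Reference bound: |A +̂ A| ≥ 2|A| - 3 for |A| ≥ 2, with |A| = 5 giving ≥ 7.)

|A +̂ A| = 10


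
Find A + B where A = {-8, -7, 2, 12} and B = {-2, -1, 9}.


A + B = {a + b : a ∈ A, b ∈ B}.
Enumerate all |A|·|B| = 4·3 = 12 pairs (a, b) and collect distinct sums.
a = -8: -8+-2=-10, -8+-1=-9, -8+9=1
a = -7: -7+-2=-9, -7+-1=-8, -7+9=2
a = 2: 2+-2=0, 2+-1=1, 2+9=11
a = 12: 12+-2=10, 12+-1=11, 12+9=21
Collecting distinct sums: A + B = {-10, -9, -8, 0, 1, 2, 10, 11, 21}
|A + B| = 9

A + B = {-10, -9, -8, 0, 1, 2, 10, 11, 21}


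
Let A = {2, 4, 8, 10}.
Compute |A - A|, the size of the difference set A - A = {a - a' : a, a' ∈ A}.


A - A = {a - a' : a, a' ∈ A}; |A| = 4.
Bounds: 2|A|-1 ≤ |A - A| ≤ |A|² - |A| + 1, i.e. 7 ≤ |A - A| ≤ 13.
Note: 0 ∈ A - A always (from a - a). The set is symmetric: if d ∈ A - A then -d ∈ A - A.
Enumerate nonzero differences d = a - a' with a > a' (then include -d):
Positive differences: {2, 4, 6, 8}
Full difference set: {0} ∪ (positive diffs) ∪ (negative diffs).
|A - A| = 1 + 2·4 = 9 (matches direct enumeration: 9).

|A - A| = 9


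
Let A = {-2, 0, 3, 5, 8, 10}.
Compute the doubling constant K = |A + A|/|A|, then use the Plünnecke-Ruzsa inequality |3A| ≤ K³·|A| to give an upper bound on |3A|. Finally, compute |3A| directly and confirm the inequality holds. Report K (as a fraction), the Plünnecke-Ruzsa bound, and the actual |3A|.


|A| = 6.
Step 1: Compute A + A by enumerating all 36 pairs.
A + A = {-4, -2, 0, 1, 3, 5, 6, 8, 10, 11, 13, 15, 16, 18, 20}, so |A + A| = 15.
Step 2: Doubling constant K = |A + A|/|A| = 15/6 = 15/6 ≈ 2.5000.
Step 3: Plünnecke-Ruzsa gives |3A| ≤ K³·|A| = (2.5000)³ · 6 ≈ 93.7500.
Step 4: Compute 3A = A + A + A directly by enumerating all triples (a,b,c) ∈ A³; |3A| = 28.
Step 5: Check 28 ≤ 93.7500? Yes ✓.

K = 15/6, Plünnecke-Ruzsa bound K³|A| ≈ 93.7500, |3A| = 28, inequality holds.


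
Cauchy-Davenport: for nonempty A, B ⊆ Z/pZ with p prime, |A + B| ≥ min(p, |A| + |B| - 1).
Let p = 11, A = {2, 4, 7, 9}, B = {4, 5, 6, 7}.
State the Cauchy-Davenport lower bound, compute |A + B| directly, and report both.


Cauchy-Davenport: |A + B| ≥ min(p, |A| + |B| - 1) for A, B nonempty in Z/pZ.
|A| = 4, |B| = 4, p = 11.
CD lower bound = min(11, 4 + 4 - 1) = min(11, 7) = 7.
Compute A + B mod 11 directly:
a = 2: 2+4=6, 2+5=7, 2+6=8, 2+7=9
a = 4: 4+4=8, 4+5=9, 4+6=10, 4+7=0
a = 7: 7+4=0, 7+5=1, 7+6=2, 7+7=3
a = 9: 9+4=2, 9+5=3, 9+6=4, 9+7=5
A + B = {0, 1, 2, 3, 4, 5, 6, 7, 8, 9, 10}, so |A + B| = 11.
Verify: 11 ≥ 7? Yes ✓.

CD lower bound = 7, actual |A + B| = 11.


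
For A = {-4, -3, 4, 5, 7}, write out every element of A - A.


A - A = {a - a' : a, a' ∈ A}.
Compute a - a' for each ordered pair (a, a'):
a = -4: -4--4=0, -4--3=-1, -4-4=-8, -4-5=-9, -4-7=-11
a = -3: -3--4=1, -3--3=0, -3-4=-7, -3-5=-8, -3-7=-10
a = 4: 4--4=8, 4--3=7, 4-4=0, 4-5=-1, 4-7=-3
a = 5: 5--4=9, 5--3=8, 5-4=1, 5-5=0, 5-7=-2
a = 7: 7--4=11, 7--3=10, 7-4=3, 7-5=2, 7-7=0
Collecting distinct values (and noting 0 appears from a-a):
A - A = {-11, -10, -9, -8, -7, -3, -2, -1, 0, 1, 2, 3, 7, 8, 9, 10, 11}
|A - A| = 17

A - A = {-11, -10, -9, -8, -7, -3, -2, -1, 0, 1, 2, 3, 7, 8, 9, 10, 11}


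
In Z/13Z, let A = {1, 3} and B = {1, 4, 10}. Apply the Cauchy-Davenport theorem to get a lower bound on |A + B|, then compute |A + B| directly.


Cauchy-Davenport: |A + B| ≥ min(p, |A| + |B| - 1) for A, B nonempty in Z/pZ.
|A| = 2, |B| = 3, p = 13.
CD lower bound = min(13, 2 + 3 - 1) = min(13, 4) = 4.
Compute A + B mod 13 directly:
a = 1: 1+1=2, 1+4=5, 1+10=11
a = 3: 3+1=4, 3+4=7, 3+10=0
A + B = {0, 2, 4, 5, 7, 11}, so |A + B| = 6.
Verify: 6 ≥ 4? Yes ✓.

CD lower bound = 4, actual |A + B| = 6.


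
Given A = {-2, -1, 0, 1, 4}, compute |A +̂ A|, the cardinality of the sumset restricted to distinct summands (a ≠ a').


Restricted sumset: A +̂ A = {a + a' : a ∈ A, a' ∈ A, a ≠ a'}.
Equivalently, take A + A and drop any sum 2a that is achievable ONLY as a + a for a ∈ A (i.e. sums representable only with equal summands).
Enumerate pairs (a, a') with a < a' (symmetric, so each unordered pair gives one sum; this covers all a ≠ a'):
  -2 + -1 = -3
  -2 + 0 = -2
  -2 + 1 = -1
  -2 + 4 = 2
  -1 + 0 = -1
  -1 + 1 = 0
  -1 + 4 = 3
  0 + 1 = 1
  0 + 4 = 4
  1 + 4 = 5
Collected distinct sums: {-3, -2, -1, 0, 1, 2, 3, 4, 5}
|A +̂ A| = 9
(Reference bound: |A +̂ A| ≥ 2|A| - 3 for |A| ≥ 2, with |A| = 5 giving ≥ 7.)

|A +̂ A| = 9


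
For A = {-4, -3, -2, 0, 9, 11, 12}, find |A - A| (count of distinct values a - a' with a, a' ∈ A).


A - A = {a - a' : a, a' ∈ A}; |A| = 7.
Bounds: 2|A|-1 ≤ |A - A| ≤ |A|² - |A| + 1, i.e. 13 ≤ |A - A| ≤ 43.
Note: 0 ∈ A - A always (from a - a). The set is symmetric: if d ∈ A - A then -d ∈ A - A.
Enumerate nonzero differences d = a - a' with a > a' (then include -d):
Positive differences: {1, 2, 3, 4, 9, 11, 12, 13, 14, 15, 16}
Full difference set: {0} ∪ (positive diffs) ∪ (negative diffs).
|A - A| = 1 + 2·11 = 23 (matches direct enumeration: 23).

|A - A| = 23


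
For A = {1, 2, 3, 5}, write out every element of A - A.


A - A = {a - a' : a, a' ∈ A}.
Compute a - a' for each ordered pair (a, a'):
a = 1: 1-1=0, 1-2=-1, 1-3=-2, 1-5=-4
a = 2: 2-1=1, 2-2=0, 2-3=-1, 2-5=-3
a = 3: 3-1=2, 3-2=1, 3-3=0, 3-5=-2
a = 5: 5-1=4, 5-2=3, 5-3=2, 5-5=0
Collecting distinct values (and noting 0 appears from a-a):
A - A = {-4, -3, -2, -1, 0, 1, 2, 3, 4}
|A - A| = 9

A - A = {-4, -3, -2, -1, 0, 1, 2, 3, 4}


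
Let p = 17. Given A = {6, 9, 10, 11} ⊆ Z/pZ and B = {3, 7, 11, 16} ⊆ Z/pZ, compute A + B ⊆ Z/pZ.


Work in Z/17Z: reduce every sum a + b modulo 17.
Enumerate all 16 pairs:
a = 6: 6+3=9, 6+7=13, 6+11=0, 6+16=5
a = 9: 9+3=12, 9+7=16, 9+11=3, 9+16=8
a = 10: 10+3=13, 10+7=0, 10+11=4, 10+16=9
a = 11: 11+3=14, 11+7=1, 11+11=5, 11+16=10
Distinct residues collected: {0, 1, 3, 4, 5, 8, 9, 10, 12, 13, 14, 16}
|A + B| = 12 (out of 17 total residues).

A + B = {0, 1, 3, 4, 5, 8, 9, 10, 12, 13, 14, 16}


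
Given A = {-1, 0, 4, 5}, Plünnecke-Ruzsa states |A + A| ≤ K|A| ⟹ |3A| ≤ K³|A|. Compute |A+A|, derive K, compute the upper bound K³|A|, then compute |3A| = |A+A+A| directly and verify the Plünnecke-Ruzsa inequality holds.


|A| = 4.
Step 1: Compute A + A by enumerating all 16 pairs.
A + A = {-2, -1, 0, 3, 4, 5, 8, 9, 10}, so |A + A| = 9.
Step 2: Doubling constant K = |A + A|/|A| = 9/4 = 9/4 ≈ 2.2500.
Step 3: Plünnecke-Ruzsa gives |3A| ≤ K³·|A| = (2.2500)³ · 4 ≈ 45.5625.
Step 4: Compute 3A = A + A + A directly by enumerating all triples (a,b,c) ∈ A³; |3A| = 16.
Step 5: Check 16 ≤ 45.5625? Yes ✓.

K = 9/4, Plünnecke-Ruzsa bound K³|A| ≈ 45.5625, |3A| = 16, inequality holds.


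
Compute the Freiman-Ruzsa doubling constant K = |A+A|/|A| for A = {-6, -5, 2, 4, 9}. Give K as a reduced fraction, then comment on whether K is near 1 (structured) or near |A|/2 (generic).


|A| = 5.
Compute A + A by enumerating all 25 pairs.
A + A = {-12, -11, -10, -4, -3, -2, -1, 3, 4, 6, 8, 11, 13, 18}, so |A + A| = 14.
K = |A + A| / |A| = 14/5 (already in lowest terms) ≈ 2.8000.
Reference: AP of size 5 gives K = 9/5 ≈ 1.8000; a fully generic set of size 5 gives K ≈ 3.0000.

|A| = 5, |A + A| = 14, K = 14/5.


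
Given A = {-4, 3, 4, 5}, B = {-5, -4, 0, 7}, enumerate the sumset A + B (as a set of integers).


A + B = {a + b : a ∈ A, b ∈ B}.
Enumerate all |A|·|B| = 4·4 = 16 pairs (a, b) and collect distinct sums.
a = -4: -4+-5=-9, -4+-4=-8, -4+0=-4, -4+7=3
a = 3: 3+-5=-2, 3+-4=-1, 3+0=3, 3+7=10
a = 4: 4+-5=-1, 4+-4=0, 4+0=4, 4+7=11
a = 5: 5+-5=0, 5+-4=1, 5+0=5, 5+7=12
Collecting distinct sums: A + B = {-9, -8, -4, -2, -1, 0, 1, 3, 4, 5, 10, 11, 12}
|A + B| = 13

A + B = {-9, -8, -4, -2, -1, 0, 1, 3, 4, 5, 10, 11, 12}


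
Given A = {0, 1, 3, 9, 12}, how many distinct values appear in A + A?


A + A = {a + a' : a, a' ∈ A}; |A| = 5.
General bounds: 2|A| - 1 ≤ |A + A| ≤ |A|(|A|+1)/2, i.e. 9 ≤ |A + A| ≤ 15.
Lower bound 2|A|-1 is attained iff A is an arithmetic progression.
Enumerate sums a + a' for a ≤ a' (symmetric, so this suffices):
a = 0: 0+0=0, 0+1=1, 0+3=3, 0+9=9, 0+12=12
a = 1: 1+1=2, 1+3=4, 1+9=10, 1+12=13
a = 3: 3+3=6, 3+9=12, 3+12=15
a = 9: 9+9=18, 9+12=21
a = 12: 12+12=24
Distinct sums: {0, 1, 2, 3, 4, 6, 9, 10, 12, 13, 15, 18, 21, 24}
|A + A| = 14

|A + A| = 14


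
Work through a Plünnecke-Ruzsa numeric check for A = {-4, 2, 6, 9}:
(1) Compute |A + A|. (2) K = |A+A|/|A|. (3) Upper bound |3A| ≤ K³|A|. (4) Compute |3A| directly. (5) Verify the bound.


|A| = 4.
Step 1: Compute A + A by enumerating all 16 pairs.
A + A = {-8, -2, 2, 4, 5, 8, 11, 12, 15, 18}, so |A + A| = 10.
Step 2: Doubling constant K = |A + A|/|A| = 10/4 = 10/4 ≈ 2.5000.
Step 3: Plünnecke-Ruzsa gives |3A| ≤ K³·|A| = (2.5000)³ · 4 ≈ 62.5000.
Step 4: Compute 3A = A + A + A directly by enumerating all triples (a,b,c) ∈ A³; |3A| = 19.
Step 5: Check 19 ≤ 62.5000? Yes ✓.

K = 10/4, Plünnecke-Ruzsa bound K³|A| ≈ 62.5000, |3A| = 19, inequality holds.


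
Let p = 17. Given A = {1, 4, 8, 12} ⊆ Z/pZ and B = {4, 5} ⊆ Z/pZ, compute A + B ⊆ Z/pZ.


Work in Z/17Z: reduce every sum a + b modulo 17.
Enumerate all 8 pairs:
a = 1: 1+4=5, 1+5=6
a = 4: 4+4=8, 4+5=9
a = 8: 8+4=12, 8+5=13
a = 12: 12+4=16, 12+5=0
Distinct residues collected: {0, 5, 6, 8, 9, 12, 13, 16}
|A + B| = 8 (out of 17 total residues).

A + B = {0, 5, 6, 8, 9, 12, 13, 16}


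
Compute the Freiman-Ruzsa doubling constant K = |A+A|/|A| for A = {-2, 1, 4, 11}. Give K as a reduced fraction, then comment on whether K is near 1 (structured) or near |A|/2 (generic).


|A| = 4.
Compute A + A by enumerating all 16 pairs.
A + A = {-4, -1, 2, 5, 8, 9, 12, 15, 22}, so |A + A| = 9.
K = |A + A| / |A| = 9/4 (already in lowest terms) ≈ 2.2500.
Reference: AP of size 4 gives K = 7/4 ≈ 1.7500; a fully generic set of size 4 gives K ≈ 2.5000.

|A| = 4, |A + A| = 9, K = 9/4.


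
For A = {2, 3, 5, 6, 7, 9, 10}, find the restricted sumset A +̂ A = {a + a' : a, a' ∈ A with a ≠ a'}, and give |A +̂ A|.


Restricted sumset: A +̂ A = {a + a' : a ∈ A, a' ∈ A, a ≠ a'}.
Equivalently, take A + A and drop any sum 2a that is achievable ONLY as a + a for a ∈ A (i.e. sums representable only with equal summands).
Enumerate pairs (a, a') with a < a' (symmetric, so each unordered pair gives one sum; this covers all a ≠ a'):
  2 + 3 = 5
  2 + 5 = 7
  2 + 6 = 8
  2 + 7 = 9
  2 + 9 = 11
  2 + 10 = 12
  3 + 5 = 8
  3 + 6 = 9
  3 + 7 = 10
  3 + 9 = 12
  3 + 10 = 13
  5 + 6 = 11
  5 + 7 = 12
  5 + 9 = 14
  5 + 10 = 15
  6 + 7 = 13
  6 + 9 = 15
  6 + 10 = 16
  7 + 9 = 16
  7 + 10 = 17
  9 + 10 = 19
Collected distinct sums: {5, 7, 8, 9, 10, 11, 12, 13, 14, 15, 16, 17, 19}
|A +̂ A| = 13
(Reference bound: |A +̂ A| ≥ 2|A| - 3 for |A| ≥ 2, with |A| = 7 giving ≥ 11.)

|A +̂ A| = 13


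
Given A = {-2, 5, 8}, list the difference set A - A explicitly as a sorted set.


A - A = {a - a' : a, a' ∈ A}.
Compute a - a' for each ordered pair (a, a'):
a = -2: -2--2=0, -2-5=-7, -2-8=-10
a = 5: 5--2=7, 5-5=0, 5-8=-3
a = 8: 8--2=10, 8-5=3, 8-8=0
Collecting distinct values (and noting 0 appears from a-a):
A - A = {-10, -7, -3, 0, 3, 7, 10}
|A - A| = 7

A - A = {-10, -7, -3, 0, 3, 7, 10}


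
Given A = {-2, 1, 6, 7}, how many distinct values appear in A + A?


A + A = {a + a' : a, a' ∈ A}; |A| = 4.
General bounds: 2|A| - 1 ≤ |A + A| ≤ |A|(|A|+1)/2, i.e. 7 ≤ |A + A| ≤ 10.
Lower bound 2|A|-1 is attained iff A is an arithmetic progression.
Enumerate sums a + a' for a ≤ a' (symmetric, so this suffices):
a = -2: -2+-2=-4, -2+1=-1, -2+6=4, -2+7=5
a = 1: 1+1=2, 1+6=7, 1+7=8
a = 6: 6+6=12, 6+7=13
a = 7: 7+7=14
Distinct sums: {-4, -1, 2, 4, 5, 7, 8, 12, 13, 14}
|A + A| = 10

|A + A| = 10


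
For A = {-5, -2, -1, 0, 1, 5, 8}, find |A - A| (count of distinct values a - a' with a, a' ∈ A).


A - A = {a - a' : a, a' ∈ A}; |A| = 7.
Bounds: 2|A|-1 ≤ |A - A| ≤ |A|² - |A| + 1, i.e. 13 ≤ |A - A| ≤ 43.
Note: 0 ∈ A - A always (from a - a). The set is symmetric: if d ∈ A - A then -d ∈ A - A.
Enumerate nonzero differences d = a - a' with a > a' (then include -d):
Positive differences: {1, 2, 3, 4, 5, 6, 7, 8, 9, 10, 13}
Full difference set: {0} ∪ (positive diffs) ∪ (negative diffs).
|A - A| = 1 + 2·11 = 23 (matches direct enumeration: 23).

|A - A| = 23


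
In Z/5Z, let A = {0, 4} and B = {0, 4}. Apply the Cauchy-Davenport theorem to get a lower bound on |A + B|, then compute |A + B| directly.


Cauchy-Davenport: |A + B| ≥ min(p, |A| + |B| - 1) for A, B nonempty in Z/pZ.
|A| = 2, |B| = 2, p = 5.
CD lower bound = min(5, 2 + 2 - 1) = min(5, 3) = 3.
Compute A + B mod 5 directly:
a = 0: 0+0=0, 0+4=4
a = 4: 4+0=4, 4+4=3
A + B = {0, 3, 4}, so |A + B| = 3.
Verify: 3 ≥ 3? Yes ✓.

CD lower bound = 3, actual |A + B| = 3.


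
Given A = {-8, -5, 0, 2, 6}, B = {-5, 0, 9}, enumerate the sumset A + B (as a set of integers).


A + B = {a + b : a ∈ A, b ∈ B}.
Enumerate all |A|·|B| = 5·3 = 15 pairs (a, b) and collect distinct sums.
a = -8: -8+-5=-13, -8+0=-8, -8+9=1
a = -5: -5+-5=-10, -5+0=-5, -5+9=4
a = 0: 0+-5=-5, 0+0=0, 0+9=9
a = 2: 2+-5=-3, 2+0=2, 2+9=11
a = 6: 6+-5=1, 6+0=6, 6+9=15
Collecting distinct sums: A + B = {-13, -10, -8, -5, -3, 0, 1, 2, 4, 6, 9, 11, 15}
|A + B| = 13

A + B = {-13, -10, -8, -5, -3, 0, 1, 2, 4, 6, 9, 11, 15}


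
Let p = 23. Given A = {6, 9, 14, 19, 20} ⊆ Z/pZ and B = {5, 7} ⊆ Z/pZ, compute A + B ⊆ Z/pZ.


Work in Z/23Z: reduce every sum a + b modulo 23.
Enumerate all 10 pairs:
a = 6: 6+5=11, 6+7=13
a = 9: 9+5=14, 9+7=16
a = 14: 14+5=19, 14+7=21
a = 19: 19+5=1, 19+7=3
a = 20: 20+5=2, 20+7=4
Distinct residues collected: {1, 2, 3, 4, 11, 13, 14, 16, 19, 21}
|A + B| = 10 (out of 23 total residues).

A + B = {1, 2, 3, 4, 11, 13, 14, 16, 19, 21}


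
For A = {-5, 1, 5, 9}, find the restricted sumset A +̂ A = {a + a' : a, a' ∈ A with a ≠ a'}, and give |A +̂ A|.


Restricted sumset: A +̂ A = {a + a' : a ∈ A, a' ∈ A, a ≠ a'}.
Equivalently, take A + A and drop any sum 2a that is achievable ONLY as a + a for a ∈ A (i.e. sums representable only with equal summands).
Enumerate pairs (a, a') with a < a' (symmetric, so each unordered pair gives one sum; this covers all a ≠ a'):
  -5 + 1 = -4
  -5 + 5 = 0
  -5 + 9 = 4
  1 + 5 = 6
  1 + 9 = 10
  5 + 9 = 14
Collected distinct sums: {-4, 0, 4, 6, 10, 14}
|A +̂ A| = 6
(Reference bound: |A +̂ A| ≥ 2|A| - 3 for |A| ≥ 2, with |A| = 4 giving ≥ 5.)

|A +̂ A| = 6


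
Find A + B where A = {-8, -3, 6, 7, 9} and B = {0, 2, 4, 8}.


A + B = {a + b : a ∈ A, b ∈ B}.
Enumerate all |A|·|B| = 5·4 = 20 pairs (a, b) and collect distinct sums.
a = -8: -8+0=-8, -8+2=-6, -8+4=-4, -8+8=0
a = -3: -3+0=-3, -3+2=-1, -3+4=1, -3+8=5
a = 6: 6+0=6, 6+2=8, 6+4=10, 6+8=14
a = 7: 7+0=7, 7+2=9, 7+4=11, 7+8=15
a = 9: 9+0=9, 9+2=11, 9+4=13, 9+8=17
Collecting distinct sums: A + B = {-8, -6, -4, -3, -1, 0, 1, 5, 6, 7, 8, 9, 10, 11, 13, 14, 15, 17}
|A + B| = 18

A + B = {-8, -6, -4, -3, -1, 0, 1, 5, 6, 7, 8, 9, 10, 11, 13, 14, 15, 17}


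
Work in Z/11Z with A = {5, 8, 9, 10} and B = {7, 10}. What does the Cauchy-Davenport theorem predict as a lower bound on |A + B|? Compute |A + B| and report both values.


Cauchy-Davenport: |A + B| ≥ min(p, |A| + |B| - 1) for A, B nonempty in Z/pZ.
|A| = 4, |B| = 2, p = 11.
CD lower bound = min(11, 4 + 2 - 1) = min(11, 5) = 5.
Compute A + B mod 11 directly:
a = 5: 5+7=1, 5+10=4
a = 8: 8+7=4, 8+10=7
a = 9: 9+7=5, 9+10=8
a = 10: 10+7=6, 10+10=9
A + B = {1, 4, 5, 6, 7, 8, 9}, so |A + B| = 7.
Verify: 7 ≥ 5? Yes ✓.

CD lower bound = 5, actual |A + B| = 7.


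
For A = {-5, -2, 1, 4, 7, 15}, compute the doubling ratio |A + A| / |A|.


|A| = 6.
Compute A + A by enumerating all 36 pairs.
A + A = {-10, -7, -4, -1, 2, 5, 8, 10, 11, 13, 14, 16, 19, 22, 30}, so |A + A| = 15.
K = |A + A| / |A| = 15/6 = 5/2 ≈ 2.5000.
Reference: AP of size 6 gives K = 11/6 ≈ 1.8333; a fully generic set of size 6 gives K ≈ 3.5000.

|A| = 6, |A + A| = 15, K = 15/6 = 5/2.


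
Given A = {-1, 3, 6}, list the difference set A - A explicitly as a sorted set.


A - A = {a - a' : a, a' ∈ A}.
Compute a - a' for each ordered pair (a, a'):
a = -1: -1--1=0, -1-3=-4, -1-6=-7
a = 3: 3--1=4, 3-3=0, 3-6=-3
a = 6: 6--1=7, 6-3=3, 6-6=0
Collecting distinct values (and noting 0 appears from a-a):
A - A = {-7, -4, -3, 0, 3, 4, 7}
|A - A| = 7

A - A = {-7, -4, -3, 0, 3, 4, 7}


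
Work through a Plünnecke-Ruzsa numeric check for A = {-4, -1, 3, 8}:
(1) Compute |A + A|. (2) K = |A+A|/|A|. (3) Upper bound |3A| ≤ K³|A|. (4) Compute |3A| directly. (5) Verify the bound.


|A| = 4.
Step 1: Compute A + A by enumerating all 16 pairs.
A + A = {-8, -5, -2, -1, 2, 4, 6, 7, 11, 16}, so |A + A| = 10.
Step 2: Doubling constant K = |A + A|/|A| = 10/4 = 10/4 ≈ 2.5000.
Step 3: Plünnecke-Ruzsa gives |3A| ≤ K³·|A| = (2.5000)³ · 4 ≈ 62.5000.
Step 4: Compute 3A = A + A + A directly by enumerating all triples (a,b,c) ∈ A³; |3A| = 20.
Step 5: Check 20 ≤ 62.5000? Yes ✓.

K = 10/4, Plünnecke-Ruzsa bound K³|A| ≈ 62.5000, |3A| = 20, inequality holds.


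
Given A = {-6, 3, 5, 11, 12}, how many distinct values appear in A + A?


A + A = {a + a' : a, a' ∈ A}; |A| = 5.
General bounds: 2|A| - 1 ≤ |A + A| ≤ |A|(|A|+1)/2, i.e. 9 ≤ |A + A| ≤ 15.
Lower bound 2|A|-1 is attained iff A is an arithmetic progression.
Enumerate sums a + a' for a ≤ a' (symmetric, so this suffices):
a = -6: -6+-6=-12, -6+3=-3, -6+5=-1, -6+11=5, -6+12=6
a = 3: 3+3=6, 3+5=8, 3+11=14, 3+12=15
a = 5: 5+5=10, 5+11=16, 5+12=17
a = 11: 11+11=22, 11+12=23
a = 12: 12+12=24
Distinct sums: {-12, -3, -1, 5, 6, 8, 10, 14, 15, 16, 17, 22, 23, 24}
|A + A| = 14

|A + A| = 14


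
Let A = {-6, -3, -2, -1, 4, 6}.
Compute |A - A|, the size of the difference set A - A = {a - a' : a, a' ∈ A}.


A - A = {a - a' : a, a' ∈ A}; |A| = 6.
Bounds: 2|A|-1 ≤ |A - A| ≤ |A|² - |A| + 1, i.e. 11 ≤ |A - A| ≤ 31.
Note: 0 ∈ A - A always (from a - a). The set is symmetric: if d ∈ A - A then -d ∈ A - A.
Enumerate nonzero differences d = a - a' with a > a' (then include -d):
Positive differences: {1, 2, 3, 4, 5, 6, 7, 8, 9, 10, 12}
Full difference set: {0} ∪ (positive diffs) ∪ (negative diffs).
|A - A| = 1 + 2·11 = 23 (matches direct enumeration: 23).

|A - A| = 23
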